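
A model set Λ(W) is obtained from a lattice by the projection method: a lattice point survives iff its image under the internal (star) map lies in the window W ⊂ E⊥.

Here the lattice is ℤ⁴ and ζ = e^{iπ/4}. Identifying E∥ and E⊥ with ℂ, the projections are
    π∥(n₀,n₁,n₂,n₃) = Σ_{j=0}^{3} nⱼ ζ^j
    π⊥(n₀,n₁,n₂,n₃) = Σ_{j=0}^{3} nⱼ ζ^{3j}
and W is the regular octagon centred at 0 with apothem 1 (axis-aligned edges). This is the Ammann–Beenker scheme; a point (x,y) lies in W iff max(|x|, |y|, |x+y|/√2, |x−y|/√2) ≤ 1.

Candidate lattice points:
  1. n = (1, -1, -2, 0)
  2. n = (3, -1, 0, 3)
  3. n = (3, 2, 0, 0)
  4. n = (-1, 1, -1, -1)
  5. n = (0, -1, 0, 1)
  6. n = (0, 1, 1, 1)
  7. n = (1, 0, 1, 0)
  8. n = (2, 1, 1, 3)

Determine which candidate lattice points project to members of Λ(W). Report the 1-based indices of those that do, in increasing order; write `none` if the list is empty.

6

With ζ = e^{iπ/4} the internal vectors are ζ^0,ζ^3,ζ^6,ζ^9.
#1 (1, -1, -2, 0): internal (1.707107, 1.292893); octagon support 2.121320 vs apothem 1 → ∉ W
#2 (3, -1, 0, 3): internal (5.828427, 1.414214); octagon support 5.828427 vs apothem 1 → ∉ W
#3 (3, 2, 0, 0): internal (1.585786, 1.414214); octagon support 2.121320 vs apothem 1 → ∉ W
#4 (-1, 1, -1, -1): internal (-2.414214, 1.000000); octagon support 2.414214 vs apothem 1 → ∉ W
#5 (0, -1, 0, 1): internal (1.414214, 0.000000); octagon support 1.414214 vs apothem 1 → ∉ W
#6 (0, 1, 1, 1): internal (0.000000, 0.414214); octagon support 0.414214 vs apothem 1 → ∈ W
#7 (1, 0, 1, 0): internal (1.000000, -1.000000); octagon support 1.414214 vs apothem 1 → ∉ W
#8 (2, 1, 1, 3): internal (3.414214, 1.828427); octagon support 3.707107 vs apothem 1 → ∉ W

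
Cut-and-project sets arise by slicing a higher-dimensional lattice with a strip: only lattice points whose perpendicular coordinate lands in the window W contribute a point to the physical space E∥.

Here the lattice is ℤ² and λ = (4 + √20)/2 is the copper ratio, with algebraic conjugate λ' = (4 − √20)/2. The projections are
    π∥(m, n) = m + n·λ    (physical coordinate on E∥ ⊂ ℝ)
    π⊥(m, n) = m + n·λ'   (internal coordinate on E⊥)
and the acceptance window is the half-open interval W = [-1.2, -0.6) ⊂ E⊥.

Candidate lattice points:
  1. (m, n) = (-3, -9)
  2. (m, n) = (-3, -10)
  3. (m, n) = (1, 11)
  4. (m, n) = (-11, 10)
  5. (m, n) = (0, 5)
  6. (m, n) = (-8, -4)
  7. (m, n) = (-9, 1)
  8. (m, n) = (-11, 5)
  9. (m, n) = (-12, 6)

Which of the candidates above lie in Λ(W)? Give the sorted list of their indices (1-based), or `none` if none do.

λ' = (4−√20)/2 ≈ -0.236068.
[1] lift (-3,-9): star map gives -0.875388; window check -1.2 ≤ -0.875388 < -0.6 is true → IN Λ
[2] lift (-3,-10): star map gives -0.639320; window check -1.2 ≤ -0.639320 < -0.6 is true → IN Λ
[3] lift (1,11): star map gives -1.596748; window check -1.2 ≤ -1.596748 < -0.6 is false → out
[4] lift (-11,10): star map gives -13.360680; window check -1.2 ≤ -13.360680 < -0.6 is false → out
[5] lift (0,5): star map gives -1.180340; window check -1.2 ≤ -1.180340 < -0.6 is true → IN Λ
[6] lift (-8,-4): star map gives -7.055728; window check -1.2 ≤ -7.055728 < -0.6 is false → out
[7] lift (-9,1): star map gives -9.236068; window check -1.2 ≤ -9.236068 < -0.6 is false → out
[8] lift (-11,5): star map gives -12.180340; window check -1.2 ≤ -12.180340 < -0.6 is false → out
[9] lift (-12,6): star map gives -13.416408; window check -1.2 ≤ -13.416408 < -0.6 is false → out

1, 2, 5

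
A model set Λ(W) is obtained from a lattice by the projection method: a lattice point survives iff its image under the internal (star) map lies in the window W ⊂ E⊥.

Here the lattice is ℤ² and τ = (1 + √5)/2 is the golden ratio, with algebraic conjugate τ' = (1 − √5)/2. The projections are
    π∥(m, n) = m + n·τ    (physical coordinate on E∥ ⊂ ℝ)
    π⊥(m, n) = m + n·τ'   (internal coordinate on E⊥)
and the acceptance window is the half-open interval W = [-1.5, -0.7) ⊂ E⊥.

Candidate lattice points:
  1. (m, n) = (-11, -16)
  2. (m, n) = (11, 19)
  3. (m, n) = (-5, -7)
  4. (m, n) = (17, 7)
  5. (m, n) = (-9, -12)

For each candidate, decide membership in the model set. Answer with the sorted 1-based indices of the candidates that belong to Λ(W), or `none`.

1, 2

τ' = (1−√5)/2 ≈ -0.618034.
[1] lift (-11,-16): star map gives -1.111456; window check -1.5 ≤ -1.111456 < -0.7 is true → IN Λ
[2] lift (11,19): star map gives -0.742646; window check -1.5 ≤ -0.742646 < -0.7 is true → IN Λ
[3] lift (-5,-7): star map gives -0.673762; window check -1.5 ≤ -0.673762 < -0.7 is false → out
[4] lift (17,7): star map gives 12.673762; window check -1.5 ≤ 12.673762 < -0.7 is false → out
[5] lift (-9,-12): star map gives -1.583592; window check -1.5 ≤ -1.583592 < -0.7 is false → out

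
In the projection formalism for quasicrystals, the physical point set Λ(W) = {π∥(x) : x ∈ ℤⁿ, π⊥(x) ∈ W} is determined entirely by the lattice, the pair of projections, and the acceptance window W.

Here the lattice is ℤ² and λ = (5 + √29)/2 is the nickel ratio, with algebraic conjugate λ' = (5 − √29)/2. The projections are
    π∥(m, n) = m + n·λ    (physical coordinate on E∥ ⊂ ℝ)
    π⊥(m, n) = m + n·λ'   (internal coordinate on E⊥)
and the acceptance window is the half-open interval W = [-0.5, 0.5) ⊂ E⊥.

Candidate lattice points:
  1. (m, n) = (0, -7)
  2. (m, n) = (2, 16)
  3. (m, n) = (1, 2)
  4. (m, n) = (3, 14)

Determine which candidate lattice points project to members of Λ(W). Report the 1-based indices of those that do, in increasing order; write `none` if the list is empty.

4

Numerically λ ≈ 5.192582 and λ' = −1/λ ≈ -0.192582.
candidate 1: (m,n)=(0,-7) → π∥ = 0-7·λ ≈ -36.348077, π⊥ = 0-7·λ' ≈ 1.348077 ∉ [-0.5, 0.5) ⇒ out
candidate 2: (m,n)=(2,16) → π∥ = 2+16·λ ≈ 85.081318, π⊥ = 2+16·λ' ≈ -1.081318 ∉ [-0.5, 0.5) ⇒ out
candidate 3: (m,n)=(1,2) → π∥ = 1+2·λ ≈ 11.385165, π⊥ = 1+2·λ' ≈ 0.614835 ∉ [-0.5, 0.5) ⇒ out
candidate 4: (m,n)=(3,14) → π∥ = 3+14·λ ≈ 75.696154, π⊥ = 3+14·λ' ≈ 0.303846 ∈ [-0.5, 0.5) ⇒ IN Λ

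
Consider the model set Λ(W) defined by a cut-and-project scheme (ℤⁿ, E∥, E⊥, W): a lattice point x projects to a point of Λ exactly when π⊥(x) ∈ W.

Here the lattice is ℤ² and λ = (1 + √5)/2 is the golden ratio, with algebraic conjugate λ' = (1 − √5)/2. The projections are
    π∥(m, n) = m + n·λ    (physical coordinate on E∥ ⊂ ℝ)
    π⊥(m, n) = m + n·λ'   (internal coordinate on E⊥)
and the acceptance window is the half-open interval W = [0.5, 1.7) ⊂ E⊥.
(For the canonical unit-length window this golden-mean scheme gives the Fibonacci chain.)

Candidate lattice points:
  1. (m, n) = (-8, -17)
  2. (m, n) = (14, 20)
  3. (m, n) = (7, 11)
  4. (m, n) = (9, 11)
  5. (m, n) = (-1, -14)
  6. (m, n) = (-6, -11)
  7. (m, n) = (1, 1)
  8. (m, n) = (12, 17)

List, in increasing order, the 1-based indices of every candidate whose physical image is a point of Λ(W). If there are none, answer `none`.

Compute λ' = (1−√5)/2 = -0.61803, so π⊥(m,n) = m -0.61803·n.
[1] lift (-8,-17): star map gives 2.50658; window check 0.5 ≤ 2.50658 < 1.7 is false → out
[2] lift (14,20): star map gives 1.63932; window check 0.5 ≤ 1.63932 < 1.7 is true → IN Λ
[3] lift (7,11): star map gives 0.20163; window check 0.5 ≤ 0.20163 < 1.7 is false → out
[4] lift (9,11): star map gives 2.20163; window check 0.5 ≤ 2.20163 < 1.7 is false → out
[5] lift (-1,-14): star map gives 7.65248; window check 0.5 ≤ 7.65248 < 1.7 is false → out
[6] lift (-6,-11): star map gives 0.79837; window check 0.5 ≤ 0.79837 < 1.7 is true → IN Λ
[7] lift (1,1): star map gives 0.38197; window check 0.5 ≤ 0.38197 < 1.7 is false → out
[8] lift (12,17): star map gives 1.49342; window check 0.5 ≤ 1.49342 < 1.7 is true → IN Λ

2, 6, 8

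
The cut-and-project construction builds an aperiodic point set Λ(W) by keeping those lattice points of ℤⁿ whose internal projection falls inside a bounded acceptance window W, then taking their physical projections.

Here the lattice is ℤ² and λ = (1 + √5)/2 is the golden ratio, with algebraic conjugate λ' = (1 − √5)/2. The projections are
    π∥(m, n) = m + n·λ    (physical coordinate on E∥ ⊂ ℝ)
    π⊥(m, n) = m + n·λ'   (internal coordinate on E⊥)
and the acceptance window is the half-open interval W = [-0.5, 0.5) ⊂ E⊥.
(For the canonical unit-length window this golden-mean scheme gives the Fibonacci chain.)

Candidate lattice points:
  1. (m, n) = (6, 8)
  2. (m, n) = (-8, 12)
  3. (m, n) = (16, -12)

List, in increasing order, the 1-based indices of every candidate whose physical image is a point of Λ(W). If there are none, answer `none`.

none

Numerically λ ≈ 1.618034 and λ' = −1/λ ≈ -0.618034.
[1] lift (6,8): star map gives 1.055728; window check -0.5 ≤ 1.055728 < 0.5 is false → out
[2] lift (-8,12): star map gives -15.416408; window check -0.5 ≤ -15.416408 < 0.5 is false → out
[3] lift (16,-12): star map gives 23.416408; window check -0.5 ≤ 23.416408 < 0.5 is false → out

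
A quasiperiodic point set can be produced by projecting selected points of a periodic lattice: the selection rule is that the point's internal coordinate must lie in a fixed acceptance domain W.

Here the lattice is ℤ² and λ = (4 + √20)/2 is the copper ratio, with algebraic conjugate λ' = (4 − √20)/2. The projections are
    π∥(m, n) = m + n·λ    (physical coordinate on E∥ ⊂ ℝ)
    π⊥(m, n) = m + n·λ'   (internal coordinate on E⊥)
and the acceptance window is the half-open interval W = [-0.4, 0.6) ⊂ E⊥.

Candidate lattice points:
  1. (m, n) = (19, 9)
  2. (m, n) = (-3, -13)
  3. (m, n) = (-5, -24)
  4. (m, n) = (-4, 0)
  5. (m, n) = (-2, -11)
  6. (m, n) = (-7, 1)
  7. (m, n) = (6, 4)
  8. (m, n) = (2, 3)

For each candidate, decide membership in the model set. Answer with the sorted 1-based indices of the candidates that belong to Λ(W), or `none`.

Numerically λ ≈ 4.2361 and λ' = −1/λ ≈ -0.2361.
candidate 1: (m,n)=(19,9) → π∥ = 19+9·λ ≈ 57.1246, π⊥ = 19+9·λ' ≈ 16.8754 ∉ [-0.4, 0.6) ⇒ out
candidate 2: (m,n)=(-3,-13) → π∥ = -3-13·λ ≈ -58.0689, π⊥ = -3-13·λ' ≈ 0.0689 ∈ [-0.4, 0.6) ⇒ IN Λ
candidate 3: (m,n)=(-5,-24) → π∥ = -5-24·λ ≈ -106.6656, π⊥ = -5-24·λ' ≈ 0.6656 ∉ [-0.4, 0.6) ⇒ out
candidate 4: (m,n)=(-4,0) → π∥ = -4+0·λ ≈ -4.0000, π⊥ = -4+0·λ' ≈ -4.0000 ∉ [-0.4, 0.6) ⇒ out
candidate 5: (m,n)=(-2,-11) → π∥ = -2-11·λ ≈ -48.5967, π⊥ = -2-11·λ' ≈ 0.5967 ∈ [-0.4, 0.6) ⇒ IN Λ
candidate 6: (m,n)=(-7,1) → π∥ = -7+1·λ ≈ -2.7639, π⊥ = -7+1·λ' ≈ -7.2361 ∉ [-0.4, 0.6) ⇒ out
candidate 7: (m,n)=(6,4) → π∥ = 6+4·λ ≈ 22.9443, π⊥ = 6+4·λ' ≈ 5.0557 ∉ [-0.4, 0.6) ⇒ out
candidate 8: (m,n)=(2,3) → π∥ = 2+3·λ ≈ 14.7082, π⊥ = 2+3·λ' ≈ 1.2918 ∉ [-0.4, 0.6) ⇒ out

2, 5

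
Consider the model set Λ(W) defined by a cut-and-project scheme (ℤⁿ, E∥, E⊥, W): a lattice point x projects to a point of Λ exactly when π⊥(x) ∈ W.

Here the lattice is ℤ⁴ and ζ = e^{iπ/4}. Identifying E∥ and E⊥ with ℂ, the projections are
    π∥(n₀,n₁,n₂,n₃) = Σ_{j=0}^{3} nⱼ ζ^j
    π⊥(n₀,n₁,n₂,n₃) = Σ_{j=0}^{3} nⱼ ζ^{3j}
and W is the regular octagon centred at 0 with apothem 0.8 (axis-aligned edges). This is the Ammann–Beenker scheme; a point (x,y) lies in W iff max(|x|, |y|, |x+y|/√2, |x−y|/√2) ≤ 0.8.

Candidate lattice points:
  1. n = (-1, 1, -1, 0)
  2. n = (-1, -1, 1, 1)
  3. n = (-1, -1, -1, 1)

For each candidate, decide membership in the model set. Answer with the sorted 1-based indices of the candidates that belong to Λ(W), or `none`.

π⊥(n) = n₀ + n₁ζ³ + n₂ζ⁶ + n₃ζ⁹ where ζ = e^{iπ/4}.
candidate 1: n = (-1, 1, -1, 0) → π⊥ ≈ (-1.70711, +1.70711); max(|x|,|y|,|x±y|/√2) = 2.41421 > 0.8 ⇒ ∉ W
candidate 2: n = (-1, -1, 1, 1) → π⊥ ≈ (+0.41421, -1.00000); max(|x|,|y|,|x±y|/√2) = 1.00000 > 0.8 ⇒ ∉ W
candidate 3: n = (-1, -1, -1, 1) → π⊥ ≈ (+0.41421, +1.00000); max(|x|,|y|,|x±y|/√2) = 1.00000 > 0.8 ⇒ ∉ W

none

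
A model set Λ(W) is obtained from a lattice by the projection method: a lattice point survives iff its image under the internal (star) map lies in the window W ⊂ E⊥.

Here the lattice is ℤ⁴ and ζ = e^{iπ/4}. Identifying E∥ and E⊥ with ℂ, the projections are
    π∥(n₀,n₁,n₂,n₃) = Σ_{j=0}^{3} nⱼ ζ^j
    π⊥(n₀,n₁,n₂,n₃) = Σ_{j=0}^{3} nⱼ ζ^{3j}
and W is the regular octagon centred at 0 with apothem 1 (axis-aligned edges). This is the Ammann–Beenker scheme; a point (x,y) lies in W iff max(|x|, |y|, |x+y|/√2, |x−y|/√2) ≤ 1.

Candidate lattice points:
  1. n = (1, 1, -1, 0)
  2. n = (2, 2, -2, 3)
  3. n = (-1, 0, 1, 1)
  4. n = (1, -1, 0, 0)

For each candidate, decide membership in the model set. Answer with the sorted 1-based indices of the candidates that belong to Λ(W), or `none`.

Internal map: ζ^{3j} for j=0..3 gives (1,0), (−√2/2,√2/2), (0,−1), (√2/2,√2/2).
#1 (1, 1, -1, 0): internal (0.292893, 1.707107); octagon support 1.707107 vs apothem 1 → ∉ W
#2 (2, 2, -2, 3): internal (2.707107, 5.535534); octagon support 5.828427 vs apothem 1 → ∉ W
#3 (-1, 0, 1, 1): internal (-0.292893, -0.292893); octagon support 0.414214 vs apothem 1 → ∈ W
#4 (1, -1, 0, 0): internal (1.707107, -0.707107); octagon support 1.707107 vs apothem 1 → ∉ W

3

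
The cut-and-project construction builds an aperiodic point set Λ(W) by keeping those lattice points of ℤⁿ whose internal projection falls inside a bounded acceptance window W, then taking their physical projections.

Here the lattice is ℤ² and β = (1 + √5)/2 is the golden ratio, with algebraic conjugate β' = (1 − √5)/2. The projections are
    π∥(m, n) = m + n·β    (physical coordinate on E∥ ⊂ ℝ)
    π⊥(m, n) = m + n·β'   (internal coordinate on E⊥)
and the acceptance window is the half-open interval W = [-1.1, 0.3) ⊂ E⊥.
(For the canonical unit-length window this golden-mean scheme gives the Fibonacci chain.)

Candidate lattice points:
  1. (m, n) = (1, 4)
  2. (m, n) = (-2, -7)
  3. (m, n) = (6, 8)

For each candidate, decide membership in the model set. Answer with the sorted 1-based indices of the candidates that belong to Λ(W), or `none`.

β' = (1−√5)/2 ≈ -0.61803.
[1] lift (1,4): star map gives -1.47214; window check -1.1 ≤ -1.47214 < 0.3 is false → out
[2] lift (-2,-7): star map gives 2.32624; window check -1.1 ≤ 2.32624 < 0.3 is false → out
[3] lift (6,8): star map gives 1.05573; window check -1.1 ≤ 1.05573 < 0.3 is false → out

none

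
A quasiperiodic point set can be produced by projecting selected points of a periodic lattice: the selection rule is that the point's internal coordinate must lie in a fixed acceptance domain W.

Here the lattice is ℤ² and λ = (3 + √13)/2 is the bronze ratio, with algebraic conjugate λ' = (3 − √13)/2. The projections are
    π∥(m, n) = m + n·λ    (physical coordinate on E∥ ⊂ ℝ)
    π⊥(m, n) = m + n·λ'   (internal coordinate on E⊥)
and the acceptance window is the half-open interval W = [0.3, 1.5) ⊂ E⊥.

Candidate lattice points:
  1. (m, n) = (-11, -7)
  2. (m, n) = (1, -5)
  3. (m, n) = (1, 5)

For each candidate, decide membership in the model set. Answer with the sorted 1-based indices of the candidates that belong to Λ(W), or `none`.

Compute λ' = (3−√13)/2 = -0.30278, so π⊥(m,n) = m -0.30278·n.
#1 (-11,-7): internal coord -11 + (-7)·λ' = -8.88057; -8.88057 ∉ [0.3, 1.5) → out
#2 (1,-5): internal coord 1 + (-5)·λ' = +2.51388; +2.51388 ∉ [0.3, 1.5) → out
#3 (1,5): internal coord 1 + (5)·λ' = -0.51388; -0.51388 ∉ [0.3, 1.5) → out

none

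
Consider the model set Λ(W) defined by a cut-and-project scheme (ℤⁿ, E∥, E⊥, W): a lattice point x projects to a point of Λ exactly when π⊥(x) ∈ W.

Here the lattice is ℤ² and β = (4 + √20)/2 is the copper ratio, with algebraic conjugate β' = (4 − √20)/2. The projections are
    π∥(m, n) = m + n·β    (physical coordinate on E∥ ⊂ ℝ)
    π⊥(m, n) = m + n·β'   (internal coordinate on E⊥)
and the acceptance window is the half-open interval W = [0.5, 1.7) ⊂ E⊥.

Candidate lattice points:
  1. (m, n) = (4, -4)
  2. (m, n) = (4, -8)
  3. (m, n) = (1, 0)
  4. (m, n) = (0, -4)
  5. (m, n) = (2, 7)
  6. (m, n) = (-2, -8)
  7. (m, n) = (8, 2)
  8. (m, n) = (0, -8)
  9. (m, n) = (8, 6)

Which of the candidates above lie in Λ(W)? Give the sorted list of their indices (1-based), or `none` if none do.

3, 4

Compute β' = (4−√20)/2 = -0.23607, so π⊥(m,n) = m -0.23607·n.
candidate 1: (m,n)=(4,-4) → π∥ = 4-4·β ≈ -12.94427, π⊥ = 4-4·β' ≈ 4.94427 ∉ [0.5, 1.7) ⇒ out
candidate 2: (m,n)=(4,-8) → π∥ = 4-8·β ≈ -29.88854, π⊥ = 4-8·β' ≈ 5.88854 ∉ [0.5, 1.7) ⇒ out
candidate 3: (m,n)=(1,0) → π∥ = 1+0·β ≈ 1.00000, π⊥ = 1+0·β' ≈ 1.00000 ∈ [0.5, 1.7) ⇒ IN Λ
candidate 4: (m,n)=(0,-4) → π∥ = 0-4·β ≈ -16.94427, π⊥ = 0-4·β' ≈ 0.94427 ∈ [0.5, 1.7) ⇒ IN Λ
candidate 5: (m,n)=(2,7) → π∥ = 2+7·β ≈ 31.65248, π⊥ = 2+7·β' ≈ 0.34752 ∉ [0.5, 1.7) ⇒ out
candidate 6: (m,n)=(-2,-8) → π∥ = -2-8·β ≈ -35.88854, π⊥ = -2-8·β' ≈ -0.11146 ∉ [0.5, 1.7) ⇒ out
candidate 7: (m,n)=(8,2) → π∥ = 8+2·β ≈ 16.47214, π⊥ = 8+2·β' ≈ 7.52786 ∉ [0.5, 1.7) ⇒ out
candidate 8: (m,n)=(0,-8) → π∥ = 0-8·β ≈ -33.88854, π⊥ = 0-8·β' ≈ 1.88854 ∉ [0.5, 1.7) ⇒ out
candidate 9: (m,n)=(8,6) → π∥ = 8+6·β ≈ 33.41641, π⊥ = 8+6·β' ≈ 6.58359 ∉ [0.5, 1.7) ⇒ out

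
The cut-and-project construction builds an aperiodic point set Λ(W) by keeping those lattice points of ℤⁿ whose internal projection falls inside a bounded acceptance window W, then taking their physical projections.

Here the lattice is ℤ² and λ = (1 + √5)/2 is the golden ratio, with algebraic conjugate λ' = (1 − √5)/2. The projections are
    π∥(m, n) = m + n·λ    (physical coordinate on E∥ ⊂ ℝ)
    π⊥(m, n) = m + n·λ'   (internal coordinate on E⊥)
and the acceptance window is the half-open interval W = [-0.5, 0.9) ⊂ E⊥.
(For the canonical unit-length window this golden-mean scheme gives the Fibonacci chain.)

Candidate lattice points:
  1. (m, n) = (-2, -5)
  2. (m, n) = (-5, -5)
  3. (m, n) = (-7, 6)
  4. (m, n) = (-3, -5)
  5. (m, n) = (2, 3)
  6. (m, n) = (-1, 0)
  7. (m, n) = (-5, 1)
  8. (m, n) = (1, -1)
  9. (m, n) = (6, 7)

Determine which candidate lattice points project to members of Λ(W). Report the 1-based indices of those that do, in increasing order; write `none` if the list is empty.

Compute λ' = (1−√5)/2 = -0.618034, so π⊥(m,n) = m -0.618034·n.
[1] lift (-2,-5): star map gives 1.090170; window check -0.5 ≤ 1.090170 < 0.9 is false → out
[2] lift (-5,-5): star map gives -1.909830; window check -0.5 ≤ -1.909830 < 0.9 is false → out
[3] lift (-7,6): star map gives -10.708204; window check -0.5 ≤ -10.708204 < 0.9 is false → out
[4] lift (-3,-5): star map gives 0.090170; window check -0.5 ≤ 0.090170 < 0.9 is true → IN Λ
[5] lift (2,3): star map gives 0.145898; window check -0.5 ≤ 0.145898 < 0.9 is true → IN Λ
[6] lift (-1,0): star map gives -1.000000; window check -0.5 ≤ -1.000000 < 0.9 is false → out
[7] lift (-5,1): star map gives -5.618034; window check -0.5 ≤ -5.618034 < 0.9 is false → out
[8] lift (1,-1): star map gives 1.618034; window check -0.5 ≤ 1.618034 < 0.9 is false → out
[9] lift (6,7): star map gives 1.673762; window check -0.5 ≤ 1.673762 < 0.9 is false → out

4, 5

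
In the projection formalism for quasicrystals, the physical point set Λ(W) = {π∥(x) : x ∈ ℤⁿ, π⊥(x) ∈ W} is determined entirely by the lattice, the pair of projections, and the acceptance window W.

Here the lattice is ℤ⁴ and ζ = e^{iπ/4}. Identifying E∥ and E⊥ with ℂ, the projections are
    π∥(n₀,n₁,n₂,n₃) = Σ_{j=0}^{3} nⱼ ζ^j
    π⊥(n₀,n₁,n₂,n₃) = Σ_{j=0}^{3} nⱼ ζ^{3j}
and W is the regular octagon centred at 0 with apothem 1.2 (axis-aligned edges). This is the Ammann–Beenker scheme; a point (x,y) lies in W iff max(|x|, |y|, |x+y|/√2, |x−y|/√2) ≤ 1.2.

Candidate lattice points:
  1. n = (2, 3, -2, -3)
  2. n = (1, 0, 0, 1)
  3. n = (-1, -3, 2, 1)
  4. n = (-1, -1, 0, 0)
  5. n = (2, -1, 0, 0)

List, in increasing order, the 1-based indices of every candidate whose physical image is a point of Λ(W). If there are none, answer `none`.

4

Internal map: ζ^{3j} for j=0..3 gives (1,0), (−√2/2,√2/2), (0,−1), (√2/2,√2/2).
#1 (2, 3, -2, -3): internal (-2.24264, 2.00000); octagon support 3.00000 vs apothem 1.2 → ∉ W
#2 (1, 0, 0, 1): internal (1.70711, 0.70711); octagon support 1.70711 vs apothem 1.2 → ∉ W
#3 (-1, -3, 2, 1): internal (1.82843, -3.41421); octagon support 3.70711 vs apothem 1.2 → ∉ W
#4 (-1, -1, 0, 0): internal (-0.29289, -0.70711); octagon support 0.70711 vs apothem 1.2 → ∈ W
#5 (2, -1, 0, 0): internal (2.70711, -0.70711); octagon support 2.70711 vs apothem 1.2 → ∉ W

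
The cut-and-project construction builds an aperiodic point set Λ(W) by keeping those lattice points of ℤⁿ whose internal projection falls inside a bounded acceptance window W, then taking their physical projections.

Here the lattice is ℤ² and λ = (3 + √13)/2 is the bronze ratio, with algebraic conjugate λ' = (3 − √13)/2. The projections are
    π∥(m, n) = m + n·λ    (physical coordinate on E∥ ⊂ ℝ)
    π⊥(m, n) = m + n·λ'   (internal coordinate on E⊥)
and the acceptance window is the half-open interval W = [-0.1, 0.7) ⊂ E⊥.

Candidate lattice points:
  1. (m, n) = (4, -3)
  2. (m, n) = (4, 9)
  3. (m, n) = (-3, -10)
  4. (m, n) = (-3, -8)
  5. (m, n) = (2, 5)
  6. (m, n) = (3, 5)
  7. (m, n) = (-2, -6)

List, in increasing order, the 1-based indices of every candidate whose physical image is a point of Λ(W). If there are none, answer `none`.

λ' = (3−√13)/2 ≈ -0.30278.
[1] lift (4,-3): star map gives 4.90833; window check -0.1 ≤ 4.90833 < 0.7 is false → out
[2] lift (4,9): star map gives 1.27502; window check -0.1 ≤ 1.27502 < 0.7 is false → out
[3] lift (-3,-10): star map gives 0.02776; window check -0.1 ≤ 0.02776 < 0.7 is true → IN Λ
[4] lift (-3,-8): star map gives -0.57779; window check -0.1 ≤ -0.57779 < 0.7 is false → out
[5] lift (2,5): star map gives 0.48612; window check -0.1 ≤ 0.48612 < 0.7 is true → IN Λ
[6] lift (3,5): star map gives 1.48612; window check -0.1 ≤ 1.48612 < 0.7 is false → out
[7] lift (-2,-6): star map gives -0.18335; window check -0.1 ≤ -0.18335 < 0.7 is false → out

3, 5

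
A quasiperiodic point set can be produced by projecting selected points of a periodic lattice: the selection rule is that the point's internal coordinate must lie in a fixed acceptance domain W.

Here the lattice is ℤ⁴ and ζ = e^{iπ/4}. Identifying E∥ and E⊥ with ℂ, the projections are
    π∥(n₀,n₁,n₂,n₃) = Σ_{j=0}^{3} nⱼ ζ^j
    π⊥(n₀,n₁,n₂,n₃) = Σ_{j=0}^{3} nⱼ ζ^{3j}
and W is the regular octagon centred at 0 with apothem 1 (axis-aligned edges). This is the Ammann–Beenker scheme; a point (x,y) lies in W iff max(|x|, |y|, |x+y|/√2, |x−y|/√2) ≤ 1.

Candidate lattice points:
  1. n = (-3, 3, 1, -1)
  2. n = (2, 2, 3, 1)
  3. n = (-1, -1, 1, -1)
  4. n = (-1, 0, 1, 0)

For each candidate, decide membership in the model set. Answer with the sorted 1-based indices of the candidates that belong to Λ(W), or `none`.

π⊥(n) = n₀ + n₁ζ³ + n₂ζ⁶ + n₃ζ⁹ where ζ = e^{iπ/4}.
candidate 1: n = (-3, 3, 1, -1) → π⊥ ≈ (-5.82843, +0.41421); max(|x|,|y|,|x±y|/√2) = 5.82843 > 1 ⇒ ∉ W
candidate 2: n = (2, 2, 3, 1) → π⊥ ≈ (+1.29289, -0.87868); max(|x|,|y|,|x±y|/√2) = 1.53553 > 1 ⇒ ∉ W
candidate 3: n = (-1, -1, 1, -1) → π⊥ ≈ (-1.00000, -2.41421); max(|x|,|y|,|x±y|/√2) = 2.41421 > 1 ⇒ ∉ W
candidate 4: n = (-1, 0, 1, 0) → π⊥ ≈ (-1.00000, -1.00000); max(|x|,|y|,|x±y|/√2) = 1.41421 > 1 ⇒ ∉ W

none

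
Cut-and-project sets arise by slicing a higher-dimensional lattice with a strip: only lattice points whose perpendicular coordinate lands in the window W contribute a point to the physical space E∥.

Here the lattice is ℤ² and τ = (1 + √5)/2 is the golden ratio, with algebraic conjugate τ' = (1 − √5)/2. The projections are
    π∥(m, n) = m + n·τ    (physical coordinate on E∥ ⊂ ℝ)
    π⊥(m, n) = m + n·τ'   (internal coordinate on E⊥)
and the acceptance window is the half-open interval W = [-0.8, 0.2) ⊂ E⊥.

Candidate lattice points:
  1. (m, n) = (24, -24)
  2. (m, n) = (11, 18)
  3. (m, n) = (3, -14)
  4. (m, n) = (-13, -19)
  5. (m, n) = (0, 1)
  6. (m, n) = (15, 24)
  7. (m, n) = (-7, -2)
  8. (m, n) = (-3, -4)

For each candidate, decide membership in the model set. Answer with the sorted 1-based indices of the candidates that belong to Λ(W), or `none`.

2, 5, 6, 8

Numerically τ ≈ 1.61803 and τ' = −1/τ ≈ -0.61803.
#1 (24,-24): internal coord 24 + (-24)·τ' = +38.83282; +38.83282 ∉ [-0.8, 0.2) → out
#2 (11,18): internal coord 11 + (18)·τ' = -0.12461; -0.12461 ∈ [-0.8, 0.2) → IN Λ
#3 (3,-14): internal coord 3 + (-14)·τ' = +11.65248; +11.65248 ∉ [-0.8, 0.2) → out
#4 (-13,-19): internal coord -13 + (-19)·τ' = -1.25735; -1.25735 ∉ [-0.8, 0.2) → out
#5 (0,1): internal coord 0 + (1)·τ' = -0.61803; -0.61803 ∈ [-0.8, 0.2) → IN Λ
#6 (15,24): internal coord 15 + (24)·τ' = +0.16718; +0.16718 ∈ [-0.8, 0.2) → IN Λ
#7 (-7,-2): internal coord -7 + (-2)·τ' = -5.76393; -5.76393 ∉ [-0.8, 0.2) → out
#8 (-3,-4): internal coord -3 + (-4)·τ' = -0.52786; -0.52786 ∈ [-0.8, 0.2) → IN Λ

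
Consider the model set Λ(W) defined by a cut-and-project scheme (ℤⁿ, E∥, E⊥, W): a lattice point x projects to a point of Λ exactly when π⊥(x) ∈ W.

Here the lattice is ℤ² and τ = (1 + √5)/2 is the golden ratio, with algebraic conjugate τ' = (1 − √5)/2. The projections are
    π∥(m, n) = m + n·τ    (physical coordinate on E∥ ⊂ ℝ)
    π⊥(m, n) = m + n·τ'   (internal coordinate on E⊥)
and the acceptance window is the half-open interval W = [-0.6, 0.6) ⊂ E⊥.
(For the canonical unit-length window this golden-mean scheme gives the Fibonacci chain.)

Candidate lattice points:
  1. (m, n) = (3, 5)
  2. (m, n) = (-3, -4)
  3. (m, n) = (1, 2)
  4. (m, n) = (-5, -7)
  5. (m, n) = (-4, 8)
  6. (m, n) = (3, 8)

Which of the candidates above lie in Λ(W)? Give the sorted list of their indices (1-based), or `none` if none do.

Compute τ' = (1−√5)/2 = -0.61803, so π⊥(m,n) = m -0.61803·n.
#1 (3,5): internal coord 3 + (5)·τ' = -0.09017; -0.09017 ∈ [-0.6, 0.6) → IN Λ
#2 (-3,-4): internal coord -3 + (-4)·τ' = -0.52786; -0.52786 ∈ [-0.6, 0.6) → IN Λ
#3 (1,2): internal coord 1 + (2)·τ' = -0.23607; -0.23607 ∈ [-0.6, 0.6) → IN Λ
#4 (-5,-7): internal coord -5 + (-7)·τ' = -0.67376; -0.67376 ∉ [-0.6, 0.6) → out
#5 (-4,8): internal coord -4 + (8)·τ' = -8.94427; -8.94427 ∉ [-0.6, 0.6) → out
#6 (3,8): internal coord 3 + (8)·τ' = -1.94427; -1.94427 ∉ [-0.6, 0.6) → out

1, 2, 3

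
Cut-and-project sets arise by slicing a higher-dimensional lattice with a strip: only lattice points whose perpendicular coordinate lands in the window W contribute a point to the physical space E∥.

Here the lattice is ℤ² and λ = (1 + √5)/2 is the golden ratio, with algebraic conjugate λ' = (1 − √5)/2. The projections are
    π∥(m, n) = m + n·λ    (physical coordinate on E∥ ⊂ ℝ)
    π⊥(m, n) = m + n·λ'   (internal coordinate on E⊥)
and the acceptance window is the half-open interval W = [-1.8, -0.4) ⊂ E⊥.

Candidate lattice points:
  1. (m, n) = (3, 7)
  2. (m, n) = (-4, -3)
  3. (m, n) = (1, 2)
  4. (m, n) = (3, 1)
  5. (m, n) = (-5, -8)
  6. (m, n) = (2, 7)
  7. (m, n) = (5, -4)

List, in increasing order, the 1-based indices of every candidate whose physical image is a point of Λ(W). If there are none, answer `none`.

1

λ' = (1−√5)/2 ≈ -0.6180.
[1] lift (3,7): star map gives -1.3262; window check -1.8 ≤ -1.3262 < -0.4 is true → IN Λ
[2] lift (-4,-3): star map gives -2.1459; window check -1.8 ≤ -2.1459 < -0.4 is false → out
[3] lift (1,2): star map gives -0.2361; window check -1.8 ≤ -0.2361 < -0.4 is false → out
[4] lift (3,1): star map gives 2.3820; window check -1.8 ≤ 2.3820 < -0.4 is false → out
[5] lift (-5,-8): star map gives -0.0557; window check -1.8 ≤ -0.0557 < -0.4 is false → out
[6] lift (2,7): star map gives -2.3262; window check -1.8 ≤ -2.3262 < -0.4 is false → out
[7] lift (5,-4): star map gives 7.4721; window check -1.8 ≤ 7.4721 < -0.4 is false → out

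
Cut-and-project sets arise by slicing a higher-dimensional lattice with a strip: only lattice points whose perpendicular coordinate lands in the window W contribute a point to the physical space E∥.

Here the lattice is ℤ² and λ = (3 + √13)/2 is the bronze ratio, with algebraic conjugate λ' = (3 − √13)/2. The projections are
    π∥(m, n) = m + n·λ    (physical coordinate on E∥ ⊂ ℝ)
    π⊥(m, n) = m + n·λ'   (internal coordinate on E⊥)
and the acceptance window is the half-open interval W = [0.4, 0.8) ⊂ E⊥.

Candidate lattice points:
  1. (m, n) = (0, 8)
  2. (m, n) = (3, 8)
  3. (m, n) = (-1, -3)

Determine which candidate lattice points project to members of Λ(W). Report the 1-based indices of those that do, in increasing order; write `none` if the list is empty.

λ' = (3−√13)/2 ≈ -0.302776.
#1 (0,8): internal coord 0 + (8)·λ' = -2.422205; -2.422205 ∉ [0.4, 0.8) → out
#2 (3,8): internal coord 3 + (8)·λ' = +0.577795; +0.577795 ∈ [0.4, 0.8) → IN Λ
#3 (-1,-3): internal coord -1 + (-3)·λ' = -0.091673; -0.091673 ∉ [0.4, 0.8) → out

2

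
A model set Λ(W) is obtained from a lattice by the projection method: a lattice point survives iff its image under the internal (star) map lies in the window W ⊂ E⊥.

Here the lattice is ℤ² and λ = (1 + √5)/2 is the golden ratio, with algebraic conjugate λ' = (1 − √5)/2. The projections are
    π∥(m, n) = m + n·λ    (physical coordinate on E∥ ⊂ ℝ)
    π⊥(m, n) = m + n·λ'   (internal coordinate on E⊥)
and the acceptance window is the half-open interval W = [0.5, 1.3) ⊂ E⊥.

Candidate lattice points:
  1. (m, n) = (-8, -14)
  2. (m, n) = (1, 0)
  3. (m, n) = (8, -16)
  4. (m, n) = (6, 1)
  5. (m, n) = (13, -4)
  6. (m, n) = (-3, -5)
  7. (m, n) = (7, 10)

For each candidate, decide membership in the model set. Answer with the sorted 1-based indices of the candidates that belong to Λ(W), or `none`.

Compute λ' = (1−√5)/2 = -0.6180, so π⊥(m,n) = m -0.6180·n.
[1] lift (-8,-14): star map gives 0.6525; window check 0.5 ≤ 0.6525 < 1.3 is true → IN Λ
[2] lift (1,0): star map gives 1.0000; window check 0.5 ≤ 1.0000 < 1.3 is true → IN Λ
[3] lift (8,-16): star map gives 17.8885; window check 0.5 ≤ 17.8885 < 1.3 is false → out
[4] lift (6,1): star map gives 5.3820; window check 0.5 ≤ 5.3820 < 1.3 is false → out
[5] lift (13,-4): star map gives 15.4721; window check 0.5 ≤ 15.4721 < 1.3 is false → out
[6] lift (-3,-5): star map gives 0.0902; window check 0.5 ≤ 0.0902 < 1.3 is false → out
[7] lift (7,10): star map gives 0.8197; window check 0.5 ≤ 0.8197 < 1.3 is true → IN Λ

1, 2, 7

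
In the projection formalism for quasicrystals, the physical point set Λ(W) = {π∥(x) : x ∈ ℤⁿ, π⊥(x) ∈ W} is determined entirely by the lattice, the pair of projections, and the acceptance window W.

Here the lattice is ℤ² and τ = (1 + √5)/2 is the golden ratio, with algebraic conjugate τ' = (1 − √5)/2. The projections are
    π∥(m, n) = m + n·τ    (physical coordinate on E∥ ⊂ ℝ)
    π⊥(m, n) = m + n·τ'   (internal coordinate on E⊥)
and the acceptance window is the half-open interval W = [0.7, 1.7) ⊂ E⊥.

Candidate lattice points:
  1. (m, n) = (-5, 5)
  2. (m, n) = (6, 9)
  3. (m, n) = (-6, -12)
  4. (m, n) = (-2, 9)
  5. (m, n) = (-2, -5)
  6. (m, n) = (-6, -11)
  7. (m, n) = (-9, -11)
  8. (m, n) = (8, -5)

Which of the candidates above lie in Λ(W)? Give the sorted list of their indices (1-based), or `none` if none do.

3, 5, 6

Numerically τ ≈ 1.618034 and τ' = −1/τ ≈ -0.618034.
[1] lift (-5,5): star map gives -8.090170; window check 0.7 ≤ -8.090170 < 1.7 is false → out
[2] lift (6,9): star map gives 0.437694; window check 0.7 ≤ 0.437694 < 1.7 is false → out
[3] lift (-6,-12): star map gives 1.416408; window check 0.7 ≤ 1.416408 < 1.7 is true → IN Λ
[4] lift (-2,9): star map gives -7.562306; window check 0.7 ≤ -7.562306 < 1.7 is false → out
[5] lift (-2,-5): star map gives 1.090170; window check 0.7 ≤ 1.090170 < 1.7 is true → IN Λ
[6] lift (-6,-11): star map gives 0.798374; window check 0.7 ≤ 0.798374 < 1.7 is true → IN Λ
[7] lift (-9,-11): star map gives -2.201626; window check 0.7 ≤ -2.201626 < 1.7 is false → out
[8] lift (8,-5): star map gives 11.090170; window check 0.7 ≤ 11.090170 < 1.7 is false → out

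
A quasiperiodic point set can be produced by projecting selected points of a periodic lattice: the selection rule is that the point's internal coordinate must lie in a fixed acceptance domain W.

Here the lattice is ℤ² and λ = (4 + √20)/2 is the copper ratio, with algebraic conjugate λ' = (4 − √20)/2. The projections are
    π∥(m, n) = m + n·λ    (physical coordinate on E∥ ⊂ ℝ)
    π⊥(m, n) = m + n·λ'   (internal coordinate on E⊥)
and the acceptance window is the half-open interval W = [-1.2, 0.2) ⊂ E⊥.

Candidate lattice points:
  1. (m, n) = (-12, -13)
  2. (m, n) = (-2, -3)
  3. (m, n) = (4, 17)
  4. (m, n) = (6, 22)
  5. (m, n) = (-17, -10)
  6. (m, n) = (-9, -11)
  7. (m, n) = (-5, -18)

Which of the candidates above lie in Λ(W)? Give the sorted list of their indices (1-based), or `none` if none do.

3, 7

Compute λ' = (4−√20)/2 = -0.236068, so π⊥(m,n) = m -0.236068·n.
#1 (-12,-13): internal coord -12 + (-13)·λ' = -8.931116; -8.931116 ∉ [-1.2, 0.2) → out
#2 (-2,-3): internal coord -2 + (-3)·λ' = -1.291796; -1.291796 ∉ [-1.2, 0.2) → out
#3 (4,17): internal coord 4 + (17)·λ' = -0.013156; -0.013156 ∈ [-1.2, 0.2) → IN Λ
#4 (6,22): internal coord 6 + (22)·λ' = +0.806504; +0.806504 ∉ [-1.2, 0.2) → out
#5 (-17,-10): internal coord -17 + (-10)·λ' = -14.639320; -14.639320 ∉ [-1.2, 0.2) → out
#6 (-9,-11): internal coord -9 + (-11)·λ' = -6.403252; -6.403252 ∉ [-1.2, 0.2) → out
#7 (-5,-18): internal coord -5 + (-18)·λ' = -0.750776; -0.750776 ∈ [-1.2, 0.2) → IN Λ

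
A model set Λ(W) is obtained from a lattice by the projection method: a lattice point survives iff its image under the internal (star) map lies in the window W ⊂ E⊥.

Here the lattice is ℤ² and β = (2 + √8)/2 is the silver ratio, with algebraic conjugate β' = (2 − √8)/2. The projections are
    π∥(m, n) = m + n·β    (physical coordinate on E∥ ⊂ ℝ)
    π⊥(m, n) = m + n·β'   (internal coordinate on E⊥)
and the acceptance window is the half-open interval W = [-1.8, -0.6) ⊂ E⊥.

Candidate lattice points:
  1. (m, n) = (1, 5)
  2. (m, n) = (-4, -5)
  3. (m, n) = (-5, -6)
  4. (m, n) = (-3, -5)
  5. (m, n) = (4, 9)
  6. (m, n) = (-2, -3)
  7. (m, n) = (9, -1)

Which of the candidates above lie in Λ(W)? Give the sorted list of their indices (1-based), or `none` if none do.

Numerically β ≈ 2.414214 and β' = −1/β ≈ -0.414214.
#1 (1,5): internal coord 1 + (5)·β' = -1.071068; -1.071068 ∈ [-1.8, -0.6) → IN Λ
#2 (-4,-5): internal coord -4 + (-5)·β' = -1.928932; -1.928932 ∉ [-1.8, -0.6) → out
#3 (-5,-6): internal coord -5 + (-6)·β' = -2.514719; -2.514719 ∉ [-1.8, -0.6) → out
#4 (-3,-5): internal coord -3 + (-5)·β' = -0.928932; -0.928932 ∈ [-1.8, -0.6) → IN Λ
#5 (4,9): internal coord 4 + (9)·β' = +0.272078; +0.272078 ∉ [-1.8, -0.6) → out
#6 (-2,-3): internal coord -2 + (-3)·β' = -0.757359; -0.757359 ∈ [-1.8, -0.6) → IN Λ
#7 (9,-1): internal coord 9 + (-1)·β' = +9.414214; +9.414214 ∉ [-1.8, -0.6) → out

1, 4, 6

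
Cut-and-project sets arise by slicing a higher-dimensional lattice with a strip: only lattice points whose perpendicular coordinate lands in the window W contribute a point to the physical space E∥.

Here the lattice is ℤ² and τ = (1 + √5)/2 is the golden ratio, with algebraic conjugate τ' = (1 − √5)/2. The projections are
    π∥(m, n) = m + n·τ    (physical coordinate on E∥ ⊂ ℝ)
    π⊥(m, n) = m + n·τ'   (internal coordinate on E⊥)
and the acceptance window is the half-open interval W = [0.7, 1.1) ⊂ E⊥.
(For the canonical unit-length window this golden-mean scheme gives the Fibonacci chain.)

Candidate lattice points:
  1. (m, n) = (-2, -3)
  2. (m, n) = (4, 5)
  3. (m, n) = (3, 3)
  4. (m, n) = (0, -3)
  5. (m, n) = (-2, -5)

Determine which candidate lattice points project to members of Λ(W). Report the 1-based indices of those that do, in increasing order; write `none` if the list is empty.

2, 5

Numerically τ ≈ 1.6180 and τ' = −1/τ ≈ -0.6180.
[1] lift (-2,-3): star map gives -0.1459; window check 0.7 ≤ -0.1459 < 1.1 is false → out
[2] lift (4,5): star map gives 0.9098; window check 0.7 ≤ 0.9098 < 1.1 is true → IN Λ
[3] lift (3,3): star map gives 1.1459; window check 0.7 ≤ 1.1459 < 1.1 is false → out
[4] lift (0,-3): star map gives 1.8541; window check 0.7 ≤ 1.8541 < 1.1 is false → out
[5] lift (-2,-5): star map gives 1.0902; window check 0.7 ≤ 1.0902 < 1.1 is true → IN Λ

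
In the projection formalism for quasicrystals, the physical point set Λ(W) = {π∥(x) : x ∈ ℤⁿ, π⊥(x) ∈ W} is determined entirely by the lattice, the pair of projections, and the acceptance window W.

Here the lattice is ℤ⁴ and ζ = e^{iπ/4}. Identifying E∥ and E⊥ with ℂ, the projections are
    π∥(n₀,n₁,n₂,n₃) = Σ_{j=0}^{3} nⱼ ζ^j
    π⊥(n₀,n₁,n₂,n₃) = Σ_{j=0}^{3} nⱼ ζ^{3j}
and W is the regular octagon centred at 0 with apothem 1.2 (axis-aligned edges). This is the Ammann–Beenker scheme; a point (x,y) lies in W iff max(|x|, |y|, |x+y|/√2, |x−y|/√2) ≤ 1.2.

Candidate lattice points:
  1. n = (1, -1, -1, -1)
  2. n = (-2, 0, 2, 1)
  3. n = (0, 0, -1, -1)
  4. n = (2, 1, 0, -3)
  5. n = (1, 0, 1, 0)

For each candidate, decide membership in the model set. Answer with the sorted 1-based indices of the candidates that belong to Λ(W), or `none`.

1, 3

Internal map: ζ^{3j} for j=0..3 gives (1,0), (−√2/2,√2/2), (0,−1), (√2/2,√2/2).
candidate 1: n = (1, -1, -1, -1) → π⊥ ≈ (+1.000000, -0.414214); max(|x|,|y|,|x±y|/√2) = 1.000000 ≤ 1.2 ⇒ ∈ W
candidate 2: n = (-2, 0, 2, 1) → π⊥ ≈ (-1.292893, -1.292893); max(|x|,|y|,|x±y|/√2) = 1.828427 > 1.2 ⇒ ∉ W
candidate 3: n = (0, 0, -1, -1) → π⊥ ≈ (-0.707107, +0.292893); max(|x|,|y|,|x±y|/√2) = 0.707107 ≤ 1.2 ⇒ ∈ W
candidate 4: n = (2, 1, 0, -3) → π⊥ ≈ (-0.828427, -1.414214); max(|x|,|y|,|x±y|/√2) = 1.585786 > 1.2 ⇒ ∉ W
candidate 5: n = (1, 0, 1, 0) → π⊥ ≈ (+1.000000, -1.000000); max(|x|,|y|,|x±y|/√2) = 1.414214 > 1.2 ⇒ ∉ W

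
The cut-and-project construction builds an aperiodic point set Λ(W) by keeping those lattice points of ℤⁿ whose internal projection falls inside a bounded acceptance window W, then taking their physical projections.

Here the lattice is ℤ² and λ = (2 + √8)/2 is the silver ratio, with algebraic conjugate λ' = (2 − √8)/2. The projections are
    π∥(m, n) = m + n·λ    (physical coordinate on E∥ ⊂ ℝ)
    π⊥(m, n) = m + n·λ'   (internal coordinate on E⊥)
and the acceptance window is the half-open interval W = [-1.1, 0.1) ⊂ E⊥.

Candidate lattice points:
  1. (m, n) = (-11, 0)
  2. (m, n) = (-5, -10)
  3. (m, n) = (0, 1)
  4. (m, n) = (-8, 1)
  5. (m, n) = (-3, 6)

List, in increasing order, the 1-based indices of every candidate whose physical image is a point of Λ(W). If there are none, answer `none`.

2, 3

λ' = (2−√8)/2 ≈ -0.41421.
#1 (-11,0): internal coord -11 + (0)·λ' = -11.00000; -11.00000 ∉ [-1.1, 0.1) → out
#2 (-5,-10): internal coord -5 + (-10)·λ' = -0.85786; -0.85786 ∈ [-1.1, 0.1) → IN Λ
#3 (0,1): internal coord 0 + (1)·λ' = -0.41421; -0.41421 ∈ [-1.1, 0.1) → IN Λ
#4 (-8,1): internal coord -8 + (1)·λ' = -8.41421; -8.41421 ∉ [-1.1, 0.1) → out
#5 (-3,6): internal coord -3 + (6)·λ' = -5.48528; -5.48528 ∉ [-1.1, 0.1) → out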